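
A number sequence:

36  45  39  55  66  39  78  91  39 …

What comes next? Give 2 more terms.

The slot pattern repeats as AAB (period 3), so there are 2 interleaved tracks.
Subsequence A: 36, 45, 55, 66, 78, 91. The triangular numbers T_8, T_9, ….
Subsequence B: 39, 39, 39. Always 39.
Term 10 comes from subsequence A (its 7th entry): 105.
Term 11 comes from subsequence A (its 8th entry): 120.

105, 120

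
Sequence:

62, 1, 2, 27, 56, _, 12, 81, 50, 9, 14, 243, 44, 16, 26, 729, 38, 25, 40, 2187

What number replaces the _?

4

Split by position mod 4: positions 1, 5, 9, … form one track, and each other residue class forms its own.
Subsequence A is 62, 56, 50, 44, 38, which is arithmetic, step −6.
Subsequence B is 1, ?, 9, 16, 25, which is consecutive squares n² from n = 1.
Subsequence C is 2, 12, 14, 26, 40, which is each term equals the sum of the previous two.
Subsequence D is 27, 81, 243, 729, 2187, which is successive powers of 3.
Subsequence B's pattern makes the blank 4.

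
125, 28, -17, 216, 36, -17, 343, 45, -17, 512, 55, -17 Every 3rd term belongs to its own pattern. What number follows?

Taking every 3rd term gives 3 separate tracks.
Track A is 125, 216, 343, 512, which is the cubes 5³, 6³, 7³, ….
Track B is 28, 36, 45, 55, which is the triangular numbers T_7, T_8, ….
Track C is -17, -17, -17, -17, which is always -17.
Position 13 → track A, term 5 = 729.

729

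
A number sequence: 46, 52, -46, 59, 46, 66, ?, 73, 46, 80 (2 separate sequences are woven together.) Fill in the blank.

-46

Positions 1, 3, 5, … form one subsequence and positions 2, 4, 6, … form another.
Stream A: 46, -46, 46, ?, 46. The oscillation 46·(−1)^(n+1).
Stream B: 52, 59, 66, 73, 80. Linear: a_n = 45 + 7·n.
So the missing entry in stream A is -46.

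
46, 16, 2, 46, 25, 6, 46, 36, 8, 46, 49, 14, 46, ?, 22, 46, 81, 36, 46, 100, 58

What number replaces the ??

The terms cycle through 3 interleaved subsequences.
Track A is 46, 46, 46, 46, 46, 46, 46, which is the constant sequence 46.
Track B is 16, 25, 36, 49, ?, 81, 100, which is perfect squares starting at 4².
Track C is 2, 6, 8, 14, 22, 36, 58, which is a Fibonacci-like recurrence a_n = a_{n-1} + a_{n-2}.
So the missing entry in track B is 64.

64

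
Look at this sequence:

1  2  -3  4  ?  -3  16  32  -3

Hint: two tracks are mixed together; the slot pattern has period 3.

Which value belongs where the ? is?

8

The slot pattern repeats as AAB (period 3), so there are 2 interleaved tracks.
Stream A = 1, 2, 4, ?, 16, 32: geometric with ratio 2.
Stream B = -3, -3, -3: always -3.
So the missing entry in stream A is 8.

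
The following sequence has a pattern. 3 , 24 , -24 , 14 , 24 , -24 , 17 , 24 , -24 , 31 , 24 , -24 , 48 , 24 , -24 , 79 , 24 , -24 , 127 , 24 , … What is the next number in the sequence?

Reading positions in blocks of 3 reveals the pattern ABB — 2 tracks woven together.
Track A is 3, 14, 17, 31, 48, 79, 127, which is a Fibonacci-like recurrence a_n = a_{n-1} + a_{n-2}.
Track B is 24, -24, 24, -24, 24, -24, 24, -24, 24, -24, 24, -24, 24, which is alternating ±24.
Position 21 falls in track B as its term 14, giving -24.

-24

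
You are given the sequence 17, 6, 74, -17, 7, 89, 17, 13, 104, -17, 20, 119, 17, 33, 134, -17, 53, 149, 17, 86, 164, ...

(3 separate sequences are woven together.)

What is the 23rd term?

139

Split by position mod 3: positions 1, 4, 7, … form one track, and each other residue class forms its own.
Stream A: 17, -17, 17, -17, 17, -17, 17. The oscillation 17·(−1)^(n+1).
Stream B: 6, 7, 13, 20, 33, 53, 86. Each term equals the sum of the previous two.
Stream C: 74, 89, 104, 119, 134, 149, 164. Arithmetic, step +15.
Term 23 comes from stream B (its 8th entry): 139.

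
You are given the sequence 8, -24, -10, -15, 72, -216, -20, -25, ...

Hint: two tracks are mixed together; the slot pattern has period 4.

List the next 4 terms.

Reading positions in blocks of 4 reveals the pattern AABB — 2 tracks woven together.
Subsequence A: 8, -24, 72, -216 — a geometric progression (common ratio -3).
Subsequence B: -10, -15, -20, -25 — linear: a_n = -5 − 5·n.
Position 9 falls in subsequence A as its term 5, giving 648.
Position 10 → subsequence A, term 6 = -1944.
Position 11 → subsequence B, term 5 = -30.
Position 12 falls in subsequence B as its term 6, giving -35.

648, -1944, -30, -35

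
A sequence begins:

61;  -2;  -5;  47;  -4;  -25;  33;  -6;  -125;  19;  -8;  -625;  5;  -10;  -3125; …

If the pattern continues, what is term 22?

The terms cycle through 3 interleaved subsequences.
Track A: 61, 47, 33, 19, 5. Arithmetic with common difference −14.
Track B: -2, -4, -6, -8, -10. Subtracting 2 each time.
Track C: -5, -25, -125, -625, -3125. Geometric, ×5 each step.
Position 22 falls in track A as its term 8, giving -37.

-37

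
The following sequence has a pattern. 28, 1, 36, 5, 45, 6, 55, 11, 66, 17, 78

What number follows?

28

Odd-indexed and even-indexed terms follow separate rules.
Track A: 28, 36, 45, 55, 66, 78 (triangular numbers n(n+1)/2 for n = 7, 8, …).
Track B: 1, 5, 6, 11, 17 (each term equals the sum of the previous two).
Position 12 → track B, term 6 = 28.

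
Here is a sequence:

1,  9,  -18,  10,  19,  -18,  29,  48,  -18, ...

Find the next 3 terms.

77, 125, -18

Positions follow the repeating pattern AAB; grouping by letter gives 2 tracks.
Stream A: 1, 9, 10, 19, 29, 48 (Fibonacci-style (each term is the sum of the two before it)).
Stream B: -18, -18, -18 (the constant sequence -18).
The 10th slot belongs to stream A; its 7th term is 77.
Position 11 → stream A, term 8 = 125.
The 12th slot belongs to stream B; its 4th term is -18.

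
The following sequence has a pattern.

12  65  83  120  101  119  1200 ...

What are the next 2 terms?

The slot pattern repeats as ABB (period 3), so there are 2 interleaved tracks.
Stream A: 12, 120, 1200 — multiplying by 10 each time.
Stream B: 65, 83, 101, 119 — arithmetic, step +18.
Position 8 falls in stream B as its term 5, giving 137.
The 9th slot belongs to stream B; its 6th term is 155.

137, 155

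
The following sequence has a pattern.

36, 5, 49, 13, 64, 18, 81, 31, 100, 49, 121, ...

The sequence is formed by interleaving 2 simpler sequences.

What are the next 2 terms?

80, 144

Split by position mod 2 into 2 tracks.
Track A: 36, 49, 64, 81, 100, 121. Perfect squares starting at 6².
Track B: 5, 13, 18, 31, 49. Fibonacci-style (each term is the sum of the two before it).
Position 12 → track B, term 6 = 80.
Term 13 comes from track A (its 7th entry): 144.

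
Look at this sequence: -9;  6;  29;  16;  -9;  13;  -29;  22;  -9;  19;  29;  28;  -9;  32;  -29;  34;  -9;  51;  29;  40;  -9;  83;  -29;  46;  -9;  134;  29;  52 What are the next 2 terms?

-9, 217

Taking every 4th term gives 4 separate tracks.
Track A = -9, -9, -9, -9, -9, -9, -9: the constant sequence -9.
Track B = 6, 13, 19, 32, 51, 83, 134: each term equals the sum of the previous two.
Track C = 29, -29, 29, -29, 29, -29, 29: the oscillation 29·(−1)^(n+1).
Track D = 16, 22, 28, 34, 40, 46, 52: adding 6 each time.
Term 29 comes from track A (its 8th entry): -9.
Position 30 falls in track B as its term 8, giving 217.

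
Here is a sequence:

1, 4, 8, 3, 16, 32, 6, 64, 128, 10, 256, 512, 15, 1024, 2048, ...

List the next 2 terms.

21, 4096

Positions follow the repeating pattern ABB; grouping by letter gives 2 tracks.
Subsequence A is 1, 3, 6, 10, 15, which is the triangular numbers T_1, T_2, ….
Subsequence B is 4, 8, 16, 32, 64, 128, 256, 512, 1024, 2048, which is powers 2^2, 2^3, 2^4, ….
The 16th slot belongs to subsequence A; its 6th term is 21.
The 17th slot belongs to subsequence B; its 11th term is 4096.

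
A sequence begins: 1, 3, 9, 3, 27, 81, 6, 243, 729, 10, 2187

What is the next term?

Positions follow the repeating pattern ABB; grouping by letter gives 2 tracks.
Track A is 1, 3, 6, 10, which is triangular numbers n(n+1)/2 for n = 1, 2, ….
Track B is 3, 9, 27, 81, 243, 729, 2187, which is successive powers of 3.
The 12th slot belongs to track B; its 8th term is 6561.

6561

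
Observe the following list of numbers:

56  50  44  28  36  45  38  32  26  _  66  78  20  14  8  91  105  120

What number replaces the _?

55

The slot pattern repeats as AAABBB (period 6), so there are 2 interleaved tracks.
Subsequence A = 56, 50, 44, 38, 32, 26, 20, 14, 8: linear: a_n = 62 − 6·n.
Subsequence B = 28, 36, 45, ?, 66, 78, 91, 105, 120: triangular numbers starting at T_7.
Filling subsequence B at index 4 by its rule yields 55.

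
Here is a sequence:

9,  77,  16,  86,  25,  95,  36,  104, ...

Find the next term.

Split by position mod 2 into 2 tracks.
Stream A is 9, 16, 25, 36, which is consecutive squares n² from n = 3.
Stream B is 77, 86, 95, 104, which is linear: a_n = 68 + 9·n.
Position 9 falls in stream A as its term 5, giving 49.

49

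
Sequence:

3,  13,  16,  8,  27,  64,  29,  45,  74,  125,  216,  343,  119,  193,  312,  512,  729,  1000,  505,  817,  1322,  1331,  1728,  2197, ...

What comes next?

2139

The slot pattern repeats as AAABBB (period 6), so there are 2 interleaved tracks.
Stream A = 3, 13, 16, 29, 45, 74, 119, 193, 312, 505, 817, 1322: a Fibonacci-like recurrence a_n = a_{n-1} + a_{n-2}.
Stream B = 8, 27, 64, 125, 216, 343, 512, 729, 1000, 1331, 1728, 2197: the cubes 2³, 3³, 4³, ….
Term 25 comes from stream A (its 13th entry): 2139.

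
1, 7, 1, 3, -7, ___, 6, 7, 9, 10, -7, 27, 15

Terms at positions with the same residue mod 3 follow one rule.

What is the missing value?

3

Split by position mod 3 into 3 tracks.
Subsequence A = 1, 3, 6, 10, 15: triangular numbers n(n+1)/2 for n = 1, 2, ….
Subsequence B = 7, -7, 7, -7: oscillating between 7 and -7.
Subsequence C = 1, ?, 9, 27: powers 3^0, 3^1, 3^2, ….
Subsequence C's pattern makes the blank 3.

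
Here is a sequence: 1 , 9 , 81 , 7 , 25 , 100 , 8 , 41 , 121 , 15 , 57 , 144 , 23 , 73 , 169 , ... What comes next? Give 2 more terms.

The terms cycle through 3 interleaved subsequences.
Track A: 1, 7, 8, 15, 23 — a Fibonacci-like recurrence a_n = a_{n-1} + a_{n-2}.
Track B: 9, 25, 41, 57, 73 — adding 16 each time.
Track C: 81, 100, 121, 144, 169 — perfect squares starting at 9².
Position 16 falls in track A as its term 6, giving 38.
Term 17 comes from track B (its 6th entry): 89.

38, 89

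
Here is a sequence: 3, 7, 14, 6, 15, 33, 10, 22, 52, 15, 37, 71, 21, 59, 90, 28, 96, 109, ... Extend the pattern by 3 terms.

The terms cycle through 3 interleaved subsequences.
Subsequence A is 3, 6, 10, 15, 21, 28, which is triangular numbers n(n+1)/2 for n = 2, 3, ….
Subsequence B is 7, 15, 22, 37, 59, 96, which is each term equals the sum of the previous two.
Subsequence C is 14, 33, 52, 71, 90, 109, which is arithmetic, step +19.
Position 19 falls in subsequence A as its term 7, giving 36.
Term 20 comes from subsequence B (its 7th entry): 155.
The 21st slot belongs to subsequence C; its 7th term is 128.

36, 155, 128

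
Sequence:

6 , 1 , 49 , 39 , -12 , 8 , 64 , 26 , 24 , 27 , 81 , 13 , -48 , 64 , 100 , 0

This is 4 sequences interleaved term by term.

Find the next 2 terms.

96, 125

The terms cycle through 4 interleaved subsequences.
Track A: 6, -12, 24, -48 — a geometric progression (common ratio -2).
Track B: 1, 8, 27, 64 — consecutive cubes n³ from n = 1.
Track C: 49, 64, 81, 100 — perfect squares starting at 7².
Track D: 39, 26, 13, 0 — linear: a_n = 52 − 13·n.
The 17th slot belongs to track A; its 5th term is 96.
Position 18 → track B, term 5 = 125.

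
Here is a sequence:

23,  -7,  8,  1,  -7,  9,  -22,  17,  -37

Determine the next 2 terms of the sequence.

25, -52

Odd-indexed and even-indexed terms follow separate rules.
Stream A = 23, 8, -7, -22, -37: arithmetic, step −15.
Stream B = -7, 1, 9, 17: adding 8 each time.
Position 10 → stream B, term 5 = 25.
Position 11 → stream A, term 6 = -52.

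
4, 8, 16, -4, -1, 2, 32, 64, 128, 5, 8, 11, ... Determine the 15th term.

Reading positions in blocks of 6 reveals the pattern AAABBB — 2 tracks woven together.
Track A: 4, 8, 16, 32, 64, 128. Powers of 2.
Track B: -4, -1, 2, 5, 8, 11. Arithmetic with common difference +3.
Position 15 falls in track A as its term 9, giving 1024.

1024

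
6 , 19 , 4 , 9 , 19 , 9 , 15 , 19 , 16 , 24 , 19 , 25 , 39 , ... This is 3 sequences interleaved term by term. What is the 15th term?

Split by position mod 3: positions 1, 4, 7, … form one track, and each other residue class forms its own.
Subsequence A: 6, 9, 15, 24, 39 (each term equals the sum of the previous two).
Subsequence B: 19, 19, 19, 19 (always 19).
Subsequence C: 4, 9, 16, 25 (perfect squares starting at 2²).
Term 15 comes from subsequence C (its 5th entry): 36.

36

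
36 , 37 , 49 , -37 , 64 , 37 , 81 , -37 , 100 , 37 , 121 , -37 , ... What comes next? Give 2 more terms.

144, 37

Odd-indexed and even-indexed terms follow separate rules.
Track A = 36, 49, 64, 81, 100, 121: consecutive squares n² from n = 6.
Track B = 37, -37, 37, -37, 37, -37: alternating ±37.
Position 13 falls in track A as its term 7, giving 144.
Position 14 → track B, term 7 = 37.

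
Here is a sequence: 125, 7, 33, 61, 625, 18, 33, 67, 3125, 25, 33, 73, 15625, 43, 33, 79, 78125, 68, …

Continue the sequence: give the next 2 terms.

Split by position mod 4 into 4 tracks.
Track A: 125, 625, 3125, 15625, 78125 (powers 5^3, 5^4, 5^5, …).
Track B: 7, 18, 25, 43, 68 (a Fibonacci-like recurrence a_n = a_{n-1} + a_{n-2}).
Track C: 33, 33, 33, 33 (constant 33).
Track D: 61, 67, 73, 79 (arithmetic with common difference +6).
Term 19 comes from track C (its 5th entry): 33.
The 20th slot belongs to track D; its 5th term is 85.

33, 85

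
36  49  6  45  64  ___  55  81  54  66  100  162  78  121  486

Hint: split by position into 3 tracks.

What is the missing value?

18

Read the sequence 3 terms at a time; column i is its own pattern.
Track A: 36, 45, 55, 66, 78. The triangular numbers T_8, T_9, ….
Track B: 49, 64, 81, 100, 121. Perfect squares starting at 7².
Track C: 6, ?, 54, 162, 486. Geometric with ratio 3.
The gap is track C's term 2; the rule gives 18.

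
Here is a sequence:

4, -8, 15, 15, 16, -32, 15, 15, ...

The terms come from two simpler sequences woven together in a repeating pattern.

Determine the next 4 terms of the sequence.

Positions follow the repeating pattern AABB; grouping by letter gives 2 tracks.
Track A: 4, -8, 16, -32 (multiplying by -2 each time).
Track B: 15, 15, 15, 15 (constant 15).
Position 9 → track A, term 5 = 64.
The 10th slot belongs to track A; its 6th term is -128.
The 11th slot belongs to track B; its 5th term is 15.
Term 12 comes from track B (its 6th entry): 15.

64, -128, 15, 15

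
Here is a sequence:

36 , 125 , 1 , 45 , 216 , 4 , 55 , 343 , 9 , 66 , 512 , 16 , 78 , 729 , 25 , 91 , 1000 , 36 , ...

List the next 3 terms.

105, 1331, 49

The terms cycle through 3 interleaved subsequences.
Track A is 36, 45, 55, 66, 78, 91, which is the triangular numbers T_8, T_9, ….
Track B is 125, 216, 343, 512, 729, 1000, which is perfect cubes starting at 5³.
Track C is 1, 4, 9, 16, 25, 36, which is consecutive squares n² from n = 1.
The 19th slot belongs to track A; its 7th term is 105.
Position 20 falls in track B as its term 7, giving 1331.
Term 21 comes from track C (its 7th entry): 49.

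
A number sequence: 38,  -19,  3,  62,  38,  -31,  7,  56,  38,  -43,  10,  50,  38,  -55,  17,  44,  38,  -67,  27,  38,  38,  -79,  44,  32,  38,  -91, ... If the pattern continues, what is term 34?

Split by position mod 4: positions 1, 5, 9, … form one track, and each other residue class forms its own.
Track A is 38, 38, 38, 38, 38, 38, 38, which is constant 38.
Track B is -19, -31, -43, -55, -67, -79, -91, which is arithmetic with common difference −12.
Track C is 3, 7, 10, 17, 27, 44, which is a Fibonacci-like recurrence a_n = a_{n-1} + a_{n-2}.
Track D is 62, 56, 50, 44, 38, 32, which is arithmetic, step −6.
Position 34 → track B, term 9 = -115.

-115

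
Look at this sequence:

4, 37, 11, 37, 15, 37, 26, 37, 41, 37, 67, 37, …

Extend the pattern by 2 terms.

The terms cycle through 2 interleaved subsequences.
Stream A: 4, 11, 15, 26, 41, 67 — Fibonacci-style (each term is the sum of the two before it).
Stream B: 37, 37, 37, 37, 37, 37 — always 37.
The 13th slot belongs to stream A; its 7th term is 108.
Position 14 falls in stream B as its term 7, giving 37.

108, 37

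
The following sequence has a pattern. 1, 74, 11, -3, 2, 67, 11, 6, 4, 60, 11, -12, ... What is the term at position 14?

53

The terms cycle through 4 interleaved subsequences.
Track A: 1, 2, 4 — powers 2^0, 2^1, 2^2, ….
Track B: 74, 67, 60 — arithmetic, step −7.
Track C: 11, 11, 11 — constant 11.
Track D: -3, 6, -12 — a geometric progression (common ratio -2).
Position 14 falls in track B as its term 4, giving 53.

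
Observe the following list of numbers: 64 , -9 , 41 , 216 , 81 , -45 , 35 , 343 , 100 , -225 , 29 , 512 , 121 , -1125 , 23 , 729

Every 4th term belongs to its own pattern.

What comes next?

144

Split by position mod 4: positions 1, 5, 9, … form one track, and each other residue class forms its own.
Stream A: 64, 81, 100, 121. Perfect squares starting at 8².
Stream B: -9, -45, -225, -1125. A geometric progression (common ratio 5).
Stream C: 41, 35, 29, 23. Subtracting 6 each time.
Stream D: 216, 343, 512, 729. Consecutive cubes n³ from n = 6.
The 17th slot belongs to stream A; its 5th term is 144.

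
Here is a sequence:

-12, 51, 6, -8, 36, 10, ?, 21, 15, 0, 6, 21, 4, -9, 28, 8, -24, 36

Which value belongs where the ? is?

Split by position mod 3: positions 1, 4, 7, … form one track, and each other residue class forms its own.
Track A = -12, -8, ?, 0, 4, 8: arithmetic with common difference +4.
Track B = 51, 36, 21, 6, -9, -24: linear: a_n = 66 − 15·n.
Track C = 6, 10, 15, 21, 28, 36: the triangular numbers T_3, T_4, ….
So the missing entry in track A is -4.

-4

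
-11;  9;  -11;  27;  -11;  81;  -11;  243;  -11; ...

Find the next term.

Odd-indexed and even-indexed terms follow separate rules.
Track A: -11, -11, -11, -11, -11 — always -11.
Track B: 9, 27, 81, 243 — successive powers of 3.
Term 10 comes from track B (its 5th entry): 729.

729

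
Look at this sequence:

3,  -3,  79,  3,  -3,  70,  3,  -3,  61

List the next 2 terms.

3, -3

The slot pattern repeats as AAB (period 3), so there are 2 interleaved tracks.
Track A = 3, -3, 3, -3, 3, -3: alternating ±3.
Track B = 79, 70, 61: arithmetic, step −9.
The 10th slot belongs to track A; its 7th term is 3.
Term 11 comes from track A (its 8th entry): -3.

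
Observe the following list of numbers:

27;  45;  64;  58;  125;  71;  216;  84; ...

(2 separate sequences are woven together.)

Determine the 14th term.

The terms cycle through 2 interleaved subsequences.
Track A: 27, 64, 125, 216 (perfect cubes starting at 3³).
Track B: 45, 58, 71, 84 (arithmetic, step +13).
Term 14 comes from track B (its 7th entry): 123.

123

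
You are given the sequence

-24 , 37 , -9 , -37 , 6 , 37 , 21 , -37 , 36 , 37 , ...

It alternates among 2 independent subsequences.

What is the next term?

51

Odd-indexed and even-indexed terms follow separate rules.
Stream A: -24, -9, 6, 21, 36 (adding 15 each time).
Stream B: 37, -37, 37, -37, 37 (alternating ±37).
Term 11 comes from stream A (its 6th entry): 51.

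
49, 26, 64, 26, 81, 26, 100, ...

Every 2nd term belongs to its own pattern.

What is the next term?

Positions 1, 3, 5, … form one subsequence and positions 2, 4, 6, … form another.
Subsequence A: 49, 64, 81, 100 (perfect squares starting at 7²).
Subsequence B: 26, 26, 26 (constant 26).
The 8th slot belongs to subsequence B; its 4th term is 26.

26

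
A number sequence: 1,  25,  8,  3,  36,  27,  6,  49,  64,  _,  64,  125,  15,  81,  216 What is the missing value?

Split by position mod 3: positions 1, 4, 7, … form one track, and each other residue class forms its own.
Stream A = 1, 3, 6, ?, 15: triangular numbers n(n+1)/2 for n = 1, 2, ….
Stream B = 25, 36, 49, 64, 81: perfect squares starting at 5².
Stream C = 8, 27, 64, 125, 216: the cubes 2³, 3³, 4³, ….
So the missing entry in stream A is 10.

10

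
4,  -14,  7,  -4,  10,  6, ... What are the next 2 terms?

The terms cycle through 2 interleaved subsequences.
Track A: 4, 7, 10. Arithmetic, step +3.
Track B: -14, -4, 6. Arithmetic, step +10.
Position 7 → track A, term 4 = 13.
Term 8 comes from track B (its 4th entry): 16.

13, 16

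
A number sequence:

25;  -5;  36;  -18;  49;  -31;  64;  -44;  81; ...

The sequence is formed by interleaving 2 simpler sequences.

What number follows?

The terms cycle through 2 interleaved subsequences.
Subsequence A: 25, 36, 49, 64, 81. The squares 5², 6², 7², ….
Subsequence B: -5, -18, -31, -44. Subtracting 13 each time.
Position 10 → subsequence B, term 5 = -57.

-57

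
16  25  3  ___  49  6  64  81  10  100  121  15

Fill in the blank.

The slot pattern repeats as AAB (period 3), so there are 2 interleaved tracks.
Subsequence A is 16, 25, ?, 49, 64, 81, 100, 121, which is consecutive squares n² from n = 4.
Subsequence B is 3, 6, 10, 15, which is triangular numbers starting at T_2.
Filling subsequence A at index 3 by its rule yields 36.

36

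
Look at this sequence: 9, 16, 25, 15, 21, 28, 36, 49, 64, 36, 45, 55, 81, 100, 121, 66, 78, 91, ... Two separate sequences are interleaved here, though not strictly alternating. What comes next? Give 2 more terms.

Reading positions in blocks of 6 reveals the pattern AAABBB — 2 tracks woven together.
Stream A = 9, 16, 25, 36, 49, 64, 81, 100, 121: consecutive squares n² from n = 3.
Stream B = 15, 21, 28, 36, 45, 55, 66, 78, 91: triangular numbers starting at T_5.
Term 19 comes from stream A (its 10th entry): 144.
Position 20 → stream A, term 11 = 169.

144, 169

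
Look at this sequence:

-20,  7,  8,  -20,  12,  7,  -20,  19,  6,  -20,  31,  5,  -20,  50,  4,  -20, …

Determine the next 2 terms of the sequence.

81, 3

Split by position mod 3: positions 1, 4, 7, … form one track, and each other residue class forms its own.
Stream A: -20, -20, -20, -20, -20, -20 — constant -20.
Stream B: 7, 12, 19, 31, 50 — Fibonacci-style (each term is the sum of the two before it).
Stream C: 8, 7, 6, 5, 4 — subtracting 1 each time.
Term 17 comes from stream B (its 6th entry): 81.
Term 18 comes from stream C (its 6th entry): 3.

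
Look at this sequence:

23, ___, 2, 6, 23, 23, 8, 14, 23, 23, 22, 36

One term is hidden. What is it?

Positions follow the repeating pattern AABB; grouping by letter gives 2 tracks.
Track A is 23, ?, 23, 23, 23, 23, which is the constant sequence 23.
Track B is 2, 6, 8, 14, 22, 36, which is each term equals the sum of the previous two.
The gap is track A's term 2; the rule gives 23.

23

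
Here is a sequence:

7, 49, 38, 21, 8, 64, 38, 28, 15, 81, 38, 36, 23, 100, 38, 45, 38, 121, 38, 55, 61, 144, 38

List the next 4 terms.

Taking every 4th term gives 4 separate tracks.
Track A: 7, 8, 15, 23, 38, 61 — a Fibonacci-like recurrence a_n = a_{n-1} + a_{n-2}.
Track B: 49, 64, 81, 100, 121, 144 — perfect squares starting at 7².
Track C: 38, 38, 38, 38, 38, 38 — always 38.
Track D: 21, 28, 36, 45, 55 — triangular numbers n(n+1)/2 for n = 6, 7, ….
Position 24 falls in track D as its term 6, giving 66.
The 25th slot belongs to track A; its 7th term is 99.
Position 26 falls in track B as its term 7, giving 169.
Position 27 → track C, term 7 = 38.

66, 99, 169, 38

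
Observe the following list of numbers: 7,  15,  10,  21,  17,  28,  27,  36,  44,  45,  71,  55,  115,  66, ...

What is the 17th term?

301

Odd-indexed and even-indexed terms follow separate rules.
Subsequence A is 7, 10, 17, 27, 44, 71, 115, which is each term equals the sum of the previous two.
Subsequence B is 15, 21, 28, 36, 45, 55, 66, which is triangular numbers starting at T_5.
The 17th slot belongs to subsequence A; its 9th term is 301.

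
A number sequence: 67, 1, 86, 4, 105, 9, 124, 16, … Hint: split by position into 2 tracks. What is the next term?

Positions 1, 3, 5, … form one subsequence and positions 2, 4, 6, … form another.
Track A = 67, 86, 105, 124: arithmetic, step +19.
Track B = 1, 4, 9, 16: the squares 1², 2², 3², ….
Term 9 comes from track A (its 5th entry): 143.

143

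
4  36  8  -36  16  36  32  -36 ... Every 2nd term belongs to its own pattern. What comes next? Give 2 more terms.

64, 36

The terms cycle through 2 interleaved subsequences.
Stream A: 4, 8, 16, 32. Powers 2^2, 2^3, 2^4, ….
Stream B: 36, -36, 36, -36. Alternating ±36.
Term 9 comes from stream A (its 5th entry): 64.
Position 10 → stream B, term 5 = 36.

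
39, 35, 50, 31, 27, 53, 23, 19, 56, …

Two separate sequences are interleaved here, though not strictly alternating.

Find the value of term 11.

11

Positions follow the repeating pattern AAB; grouping by letter gives 2 tracks.
Track A: 39, 35, 31, 27, 23, 19. Subtracting 4 each time.
Track B: 50, 53, 56. Adding 3 each time.
Position 11 falls in track A as its term 8, giving 11.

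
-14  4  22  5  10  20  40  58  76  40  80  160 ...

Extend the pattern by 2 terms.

The slot pattern repeats as AAABBB (period 6), so there are 2 interleaved tracks.
Track A is -14, 4, 22, 40, 58, 76, which is adding 18 each time.
Track B is 5, 10, 20, 40, 80, 160, which is multiplying by 2 each time.
Position 13 falls in track A as its term 7, giving 94.
Term 14 comes from track A (its 8th entry): 112.

94, 112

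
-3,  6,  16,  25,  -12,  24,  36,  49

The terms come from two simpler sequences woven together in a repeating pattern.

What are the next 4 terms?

Reading positions in blocks of 4 reveals the pattern AABB — 2 tracks woven together.
Track A: -3, 6, -12, 24. A geometric progression (common ratio -2).
Track B: 16, 25, 36, 49. Perfect squares starting at 4².
The 9th slot belongs to track A; its 5th term is -48.
The 10th slot belongs to track A; its 6th term is 96.
Position 11 → track B, term 5 = 64.
The 12th slot belongs to track B; its 6th term is 81.

-48, 96, 64, 81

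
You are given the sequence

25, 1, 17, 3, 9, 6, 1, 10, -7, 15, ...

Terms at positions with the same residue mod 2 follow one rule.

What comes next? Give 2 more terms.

Taking every 2nd term gives 2 separate tracks.
Subsequence A = 25, 17, 9, 1, -7: arithmetic, step −8.
Subsequence B = 1, 3, 6, 10, 15: triangular numbers starting at T_1.
Position 11 → subsequence A, term 6 = -15.
Position 12 → subsequence B, term 6 = 21.

-15, 21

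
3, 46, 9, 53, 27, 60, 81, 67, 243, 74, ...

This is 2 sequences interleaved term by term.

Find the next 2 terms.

The terms cycle through 2 interleaved subsequences.
Track A is 3, 9, 27, 81, 243, which is powers 3^1, 3^2, 3^3, ….
Track B is 46, 53, 60, 67, 74, which is adding 7 each time.
Position 11 → track A, term 6 = 729.
Term 12 comes from track B (its 6th entry): 81.

729, 81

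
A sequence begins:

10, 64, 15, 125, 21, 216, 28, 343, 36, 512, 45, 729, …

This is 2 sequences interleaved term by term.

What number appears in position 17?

Positions 1, 3, 5, … form one subsequence and positions 2, 4, 6, … form another.
Subsequence A: 10, 15, 21, 28, 36, 45 — triangular numbers n(n+1)/2 for n = 4, 5, ….
Subsequence B: 64, 125, 216, 343, 512, 729 — perfect cubes starting at 4³.
The 17th slot belongs to subsequence A; its 9th term is 78.

78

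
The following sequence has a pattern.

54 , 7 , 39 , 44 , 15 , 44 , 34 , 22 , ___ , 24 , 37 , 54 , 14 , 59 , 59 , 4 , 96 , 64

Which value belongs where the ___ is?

49

Taking every 3rd term gives 3 separate tracks.
Track A: 54, 44, 34, 24, 14, 4 — arithmetic with common difference −10.
Track B: 7, 15, 22, 37, 59, 96 — each term equals the sum of the previous two.
Track C: 39, 44, ?, 54, 59, 64 — adding 5 each time.
So the missing entry in track C is 49.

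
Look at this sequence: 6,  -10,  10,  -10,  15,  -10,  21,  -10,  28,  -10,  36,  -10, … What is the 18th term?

-10

Positions 1, 3, 5, … form one subsequence and positions 2, 4, 6, … form another.
Subsequence A = 6, 10, 15, 21, 28, 36: triangular numbers starting at T_3.
Subsequence B = -10, -10, -10, -10, -10, -10: constant -10.
The 18th slot belongs to subsequence B; its 9th term is -10.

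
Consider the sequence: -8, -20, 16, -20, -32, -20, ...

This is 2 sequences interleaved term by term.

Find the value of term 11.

Split by position mod 2 into 2 tracks.
Track A = -8, 16, -32: multiplying by -2 each time.
Track B = -20, -20, -20: constant -20.
Position 11 → track A, term 6 = 256.

256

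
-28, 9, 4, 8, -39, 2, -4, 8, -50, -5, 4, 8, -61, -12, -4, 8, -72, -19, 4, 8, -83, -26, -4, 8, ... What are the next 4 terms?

-94, -33, 4, 8

Split by position mod 4 into 4 tracks.
Track A: -28, -39, -50, -61, -72, -83 (linear: a_n = -17 − 11·n).
Track B: 9, 2, -5, -12, -19, -26 (arithmetic, step −7).
Track C: 4, -4, 4, -4, 4, -4 (alternating ±4).
Track D: 8, 8, 8, 8, 8, 8 (the constant sequence 8).
Position 25 falls in track A as its term 7, giving -94.
Term 26 comes from track B (its 7th entry): -33.
Position 27 → track C, term 7 = 4.
The 28th slot belongs to track D; its 7th term is 8.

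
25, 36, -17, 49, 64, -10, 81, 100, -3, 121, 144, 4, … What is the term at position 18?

The slot pattern repeats as AAB (period 3), so there are 2 interleaved tracks.
Track A: 25, 36, 49, 64, 81, 100, 121, 144 (the squares 5², 6², 7², …).
Track B: -17, -10, -3, 4 (linear: a_n = -24 + 7·n).
Position 18 falls in track B as its term 6, giving 18.

18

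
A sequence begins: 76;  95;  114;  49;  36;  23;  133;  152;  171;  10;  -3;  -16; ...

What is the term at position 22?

-68

The slot pattern repeats as AAABBB (period 6), so there are 2 interleaved tracks.
Track A = 76, 95, 114, 133, 152, 171: adding 19 each time.
Track B = 49, 36, 23, 10, -3, -16: arithmetic with common difference −13.
Term 22 comes from track B (its 10th entry): -68.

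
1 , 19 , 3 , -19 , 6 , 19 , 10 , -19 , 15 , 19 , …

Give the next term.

21

Taking every 2nd term gives 2 separate tracks.
Track A = 1, 3, 6, 10, 15: triangular numbers starting at T_1.
Track B = 19, -19, 19, -19, 19: the oscillation 19·(−1)^(n+1).
The 11th slot belongs to track A; its 6th term is 21.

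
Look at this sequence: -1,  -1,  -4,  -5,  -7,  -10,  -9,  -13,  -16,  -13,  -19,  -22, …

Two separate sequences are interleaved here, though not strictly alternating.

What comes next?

Positions follow the repeating pattern ABB; grouping by letter gives 2 tracks.
Track A: -1, -5, -9, -13 — linear: a_n = 3 − 4·n.
Track B: -1, -4, -7, -10, -13, -16, -19, -22 — arithmetic, step −3.
Position 13 → track A, term 5 = -17.

-17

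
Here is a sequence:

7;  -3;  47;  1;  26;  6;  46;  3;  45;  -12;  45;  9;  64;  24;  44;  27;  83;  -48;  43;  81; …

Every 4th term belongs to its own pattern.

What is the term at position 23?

42

Taking every 4th term gives 4 separate tracks.
Subsequence A is 7, 26, 45, 64, 83, which is arithmetic with common difference +19.
Subsequence B is -3, 6, -12, 24, -48, which is multiplying by -2 each time.
Subsequence C is 47, 46, 45, 44, 43, which is subtracting 1 each time.
Subsequence D is 1, 3, 9, 27, 81, which is powers of 3.
Position 23 falls in subsequence C as its term 6, giving 42.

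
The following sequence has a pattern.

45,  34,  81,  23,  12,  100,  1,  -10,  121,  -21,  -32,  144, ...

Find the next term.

-43

Reading positions in blocks of 3 reveals the pattern AAB — 2 tracks woven together.
Track A: 45, 34, 23, 12, 1, -10, -21, -32 — subtracting 11 each time.
Track B: 81, 100, 121, 144 — the squares 9², 10², 11², ….
Term 13 comes from track A (its 9th entry): -43.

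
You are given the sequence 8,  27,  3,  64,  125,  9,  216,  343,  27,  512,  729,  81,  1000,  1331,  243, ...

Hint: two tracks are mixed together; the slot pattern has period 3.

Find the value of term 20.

Positions follow the repeating pattern AAB; grouping by letter gives 2 tracks.
Track A: 8, 27, 64, 125, 216, 343, 512, 729, 1000, 1331 (consecutive cubes n³ from n = 2).
Track B: 3, 9, 27, 81, 243 (powers 3^1, 3^2, 3^3, …).
The 20th slot belongs to track A; its 14th term is 3375.

3375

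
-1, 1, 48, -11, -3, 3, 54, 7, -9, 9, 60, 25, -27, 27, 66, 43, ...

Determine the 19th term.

Split by position mod 4: positions 1, 5, 9, … form one track, and each other residue class forms its own.
Track A is -1, -3, -9, -27, which is multiplying by 3 each time.
Track B is 1, 3, 9, 27, which is powers of 3.
Track C is 48, 54, 60, 66, which is arithmetic with common difference +6.
Track D is -11, 7, 25, 43, which is arithmetic, step +18.
The 19th slot belongs to track C; its 5th term is 72.

72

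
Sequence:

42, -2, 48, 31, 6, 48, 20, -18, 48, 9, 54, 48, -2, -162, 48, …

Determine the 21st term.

48

Split by position mod 3: positions 1, 4, 7, … form one track, and each other residue class forms its own.
Track A is 42, 31, 20, 9, -2, which is arithmetic with common difference −11.
Track B is -2, 6, -18, 54, -162, which is multiplying by -3 each time.
Track C is 48, 48, 48, 48, 48, which is constant 48.
Position 21 → track C, term 7 = 48.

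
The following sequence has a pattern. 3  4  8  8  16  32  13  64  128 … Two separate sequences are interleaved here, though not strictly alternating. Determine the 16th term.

28

The slot pattern repeats as ABB (period 3), so there are 2 interleaved tracks.
Subsequence A: 3, 8, 13. Adding 5 each time.
Subsequence B: 4, 8, 16, 32, 64, 128. Successive powers of 2.
The 16th slot belongs to subsequence A; its 6th term is 28.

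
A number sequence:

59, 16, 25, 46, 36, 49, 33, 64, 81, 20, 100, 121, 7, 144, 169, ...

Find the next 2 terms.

The slot pattern repeats as ABB (period 3), so there are 2 interleaved tracks.
Subsequence A: 59, 46, 33, 20, 7 — arithmetic with common difference −13.
Subsequence B: 16, 25, 36, 49, 64, 81, 100, 121, 144, 169 — perfect squares starting at 4².
Term 16 comes from subsequence A (its 6th entry): -6.
The 17th slot belongs to subsequence B; its 11th term is 196.

-6, 196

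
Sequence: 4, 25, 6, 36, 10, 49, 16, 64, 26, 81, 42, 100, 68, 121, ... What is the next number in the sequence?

Positions 1, 3, 5, … form one subsequence and positions 2, 4, 6, … form another.
Track A is 4, 6, 10, 16, 26, 42, 68, which is a Fibonacci-like recurrence a_n = a_{n-1} + a_{n-2}.
Track B is 25, 36, 49, 64, 81, 100, 121, which is perfect squares starting at 5².
The 15th slot belongs to track A; its 8th term is 110.

110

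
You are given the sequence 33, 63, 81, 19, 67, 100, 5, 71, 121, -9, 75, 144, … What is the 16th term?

Taking every 3rd term gives 3 separate tracks.
Stream A: 33, 19, 5, -9. Linear: a_n = 47 − 14·n.
Stream B: 63, 67, 71, 75. Linear: a_n = 59 + 4·n.
Stream C: 81, 100, 121, 144. The squares 9², 10², 11², ….
The 16th slot belongs to stream A; its 6th term is -37.

-37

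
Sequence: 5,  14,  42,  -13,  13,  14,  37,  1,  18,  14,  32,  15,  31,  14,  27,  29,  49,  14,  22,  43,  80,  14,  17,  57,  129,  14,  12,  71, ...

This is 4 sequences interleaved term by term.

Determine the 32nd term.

Taking every 4th term gives 4 separate tracks.
Track A: 5, 13, 18, 31, 49, 80, 129 (Fibonacci-style (each term is the sum of the two before it)).
Track B: 14, 14, 14, 14, 14, 14, 14 (always 14).
Track C: 42, 37, 32, 27, 22, 17, 12 (subtracting 5 each time).
Track D: -13, 1, 15, 29, 43, 57, 71 (arithmetic, step +14).
Term 32 comes from track D (its 8th entry): 85.

85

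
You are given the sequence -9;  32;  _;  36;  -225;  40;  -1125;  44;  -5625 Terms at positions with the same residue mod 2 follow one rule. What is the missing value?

-45

Positions 1, 3, 5, … form one subsequence and positions 2, 4, 6, … form another.
Track A = -9, ?, -225, -1125, -5625: a geometric progression (common ratio 5).
Track B = 32, 36, 40, 44: linear: a_n = 28 + 4·n.
Filling track A at index 2 by its rule yields -45.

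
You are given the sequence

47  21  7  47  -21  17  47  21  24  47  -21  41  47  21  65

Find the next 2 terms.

47, -21

Taking every 3rd term gives 3 separate tracks.
Stream A: 47, 47, 47, 47, 47 (constant 47).
Stream B: 21, -21, 21, -21, 21 (the oscillation 21·(−1)^(n+1)).
Stream C: 7, 17, 24, 41, 65 (each term equals the sum of the previous two).
Position 16 falls in stream A as its term 6, giving 47.
Position 17 falls in stream B as its term 6, giving -21.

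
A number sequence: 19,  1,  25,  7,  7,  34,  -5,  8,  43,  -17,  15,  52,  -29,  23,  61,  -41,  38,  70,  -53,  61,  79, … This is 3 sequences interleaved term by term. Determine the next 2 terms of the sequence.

The terms cycle through 3 interleaved subsequences.
Stream A = 19, 7, -5, -17, -29, -41, -53: arithmetic with common difference −12.
Stream B = 1, 7, 8, 15, 23, 38, 61: Fibonacci-style (each term is the sum of the two before it).
Stream C = 25, 34, 43, 52, 61, 70, 79: arithmetic, step +9.
Position 22 → stream A, term 8 = -65.
Position 23 falls in stream B as its term 8, giving 99.

-65, 99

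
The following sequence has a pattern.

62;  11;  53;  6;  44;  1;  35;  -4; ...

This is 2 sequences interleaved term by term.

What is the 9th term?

Split by position mod 2 into 2 tracks.
Subsequence A: 62, 53, 44, 35 — arithmetic, step −9.
Subsequence B: 11, 6, 1, -4 — subtracting 5 each time.
The 9th slot belongs to subsequence A; its 5th term is 26.

26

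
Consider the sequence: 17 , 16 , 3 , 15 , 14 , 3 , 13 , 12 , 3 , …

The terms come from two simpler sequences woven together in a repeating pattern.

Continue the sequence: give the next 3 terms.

Positions follow the repeating pattern AAB; grouping by letter gives 2 tracks.
Track A is 17, 16, 15, 14, 13, 12, which is arithmetic with common difference −1.
Track B is 3, 3, 3, which is always 3.
Position 10 → track A, term 7 = 11.
Position 11 falls in track A as its term 8, giving 10.
The 12th slot belongs to track B; its 4th term is 3.

11, 10, 3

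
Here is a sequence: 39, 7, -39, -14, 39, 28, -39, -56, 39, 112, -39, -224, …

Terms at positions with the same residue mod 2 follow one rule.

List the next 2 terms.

Odd-indexed and even-indexed terms follow separate rules.
Track A is 39, -39, 39, -39, 39, -39, which is alternating ±39.
Track B is 7, -14, 28, -56, 112, -224, which is geometric, ×-2 each step.
Position 13 falls in track A as its term 7, giving 39.
Term 14 comes from track B (its 7th entry): 448.

39, 448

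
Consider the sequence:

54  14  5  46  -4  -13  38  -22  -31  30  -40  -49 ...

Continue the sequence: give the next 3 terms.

Positions follow the repeating pattern ABB; grouping by letter gives 2 tracks.
Track A is 54, 46, 38, 30, which is arithmetic with common difference −8.
Track B is 14, 5, -4, -13, -22, -31, -40, -49, which is linear: a_n = 23 − 9·n.
Position 13 → track A, term 5 = 22.
The 14th slot belongs to track B; its 9th term is -58.
Position 15 falls in track B as its term 10, giving -67.

22, -58, -67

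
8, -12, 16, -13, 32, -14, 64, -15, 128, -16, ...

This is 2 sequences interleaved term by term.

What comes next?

The terms cycle through 2 interleaved subsequences.
Track A: 8, 16, 32, 64, 128 — powers of 2.
Track B: -12, -13, -14, -15, -16 — linear: a_n = -11 − n.
Position 11 falls in track A as its term 6, giving 256.

256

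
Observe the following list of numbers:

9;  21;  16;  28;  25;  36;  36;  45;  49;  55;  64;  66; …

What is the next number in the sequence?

81

The terms cycle through 2 interleaved subsequences.
Subsequence A: 9, 16, 25, 36, 49, 64 — the squares 3², 4², 5², ….
Subsequence B: 21, 28, 36, 45, 55, 66 — triangular numbers n(n+1)/2 for n = 6, 7, ….
Position 13 → subsequence A, term 7 = 81.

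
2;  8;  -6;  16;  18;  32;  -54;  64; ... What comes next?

Taking every 2nd term gives 2 separate tracks.
Track A: 2, -6, 18, -54 (multiplying by -3 each time).
Track B: 8, 16, 32, 64 (powers 2^3, 2^4, 2^5, …).
Term 9 comes from track A (its 5th entry): 162.

162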